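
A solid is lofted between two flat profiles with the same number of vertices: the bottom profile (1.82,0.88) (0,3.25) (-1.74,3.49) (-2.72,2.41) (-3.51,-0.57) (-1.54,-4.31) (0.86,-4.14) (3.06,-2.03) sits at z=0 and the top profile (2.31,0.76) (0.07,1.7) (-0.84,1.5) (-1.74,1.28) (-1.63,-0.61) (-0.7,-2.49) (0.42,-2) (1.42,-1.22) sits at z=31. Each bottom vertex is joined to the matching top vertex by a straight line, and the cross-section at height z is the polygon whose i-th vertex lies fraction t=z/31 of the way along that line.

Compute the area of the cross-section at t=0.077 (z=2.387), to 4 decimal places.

Area at t=0.077: 32.0395

Cross-section at t=0.077: each vertex is (1-t)·p0[i] + t·p1[i].
  v1: (1-0.077)·(1.82,0.88) + 0.077·(2.31,0.76) = (1.8577,0.8708)
  v2: (1-0.077)·(0,3.25) + 0.077·(0.07,1.7) = (0.0054,3.1307)
  v3: (1-0.077)·(-1.74,3.49) + 0.077·(-0.84,1.5) = (-1.6707,3.3368)
  v4: (1-0.077)·(-2.72,2.41) + 0.077·(-1.74,1.28) = (-2.6445,2.3230)
  v5: (1-0.077)·(-3.51,-0.57) + 0.077·(-1.63,-0.61) = (-3.3652,-0.5731)
  v6: (1-0.077)·(-1.54,-4.31) + 0.077·(-0.7,-2.49) = (-1.4753,-4.1699)
  v7: (1-0.077)·(0.86,-4.14) + 0.077·(0.42,-2) = (0.8261,-3.9752)
  v8: (1-0.077)·(3.06,-2.03) + 0.077·(1.42,-1.22) = (2.9337,-1.9676)
Shoelace sum Σ(x_i·y_{i+1} − x_{i+1}·y_i):
  i=1: 1.8577·3.1307 − 0.0054·0.8708 = +5.8112 (running +5.8112)
  i=2: 0.0054·3.3368 − -1.6707·3.1307 = +5.2484 (running +11.0596)
  i=3: -1.6707·2.3230 − -2.6445·3.3368 = +4.9432 (running +16.0028)
  i=4: -2.6445·-0.5731 − -3.3652·2.3230 = +9.3330 (running +25.3357)
  i=5: -3.3652·-4.1699 − -1.4753·-0.5731 = +13.1871 (running +38.5228)
  i=6: -1.4753·-3.9752 − 0.8261·-4.1699 = +9.3095 (running +47.8324)
  i=7: 0.8261·-1.9676 − 2.9337·-3.9752 = +10.0367 (running +57.8690)
  i=8: 2.9337·0.8708 − 1.8577·-1.9676 = +6.2099 (running +64.0789)
Area = |Σ|/2 = |64.0789|/2 = 32.0395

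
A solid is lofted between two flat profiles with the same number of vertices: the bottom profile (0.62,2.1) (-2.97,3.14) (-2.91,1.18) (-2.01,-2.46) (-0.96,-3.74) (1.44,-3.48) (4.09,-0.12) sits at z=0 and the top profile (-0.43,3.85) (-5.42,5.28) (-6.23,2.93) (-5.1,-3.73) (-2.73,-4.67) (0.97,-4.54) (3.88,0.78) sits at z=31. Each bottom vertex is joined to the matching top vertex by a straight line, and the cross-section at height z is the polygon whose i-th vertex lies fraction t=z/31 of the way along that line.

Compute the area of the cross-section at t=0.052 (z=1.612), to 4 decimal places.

Area at t=0.052: 31.5994

Cross-section at t=0.052: each vertex is (1-t)·p0[i] + t·p1[i].
  v1: (1-0.052)·(0.62,2.1) + 0.052·(-0.43,3.85) = (0.5654,2.1910)
  v2: (1-0.052)·(-2.97,3.14) + 0.052·(-5.42,5.28) = (-3.0974,3.2513)
  v3: (1-0.052)·(-2.91,1.18) + 0.052·(-6.23,2.93) = (-3.0826,1.2710)
  v4: (1-0.052)·(-2.01,-2.46) + 0.052·(-5.1,-3.73) = (-2.1707,-2.5260)
  v5: (1-0.052)·(-0.96,-3.74) + 0.052·(-2.73,-4.67) = (-1.0520,-3.7884)
  v6: (1-0.052)·(1.44,-3.48) + 0.052·(0.97,-4.54) = (1.4156,-3.5351)
  v7: (1-0.052)·(4.09,-0.12) + 0.052·(3.88,0.78) = (4.0791,-0.0732)
Shoelace sum Σ(x_i·y_{i+1} − x_{i+1}·y_i):
  i=1: 0.5654·3.2513 − -3.0974·2.1910 = +8.6247 (running +8.6247)
  i=2: -3.0974·1.2710 − -3.0826·3.2513 = +6.0857 (running +14.7104)
  i=3: -3.0826·-2.5260 − -2.1707·1.2710 = +10.5458 (running +25.2562)
  i=4: -2.1707·-3.7884 − -1.0520·-2.5260 = +5.5658 (running +30.8220)
  i=5: -1.0520·-3.5351 − 1.4156·-3.7884 = +9.0817 (running +39.9038)
  i=6: 1.4156·-0.0732 − 4.0791·-3.5351 = +14.3164 (running +54.2202)
  i=7: 4.0791·2.1910 − 0.5654·-0.0732 = +8.9787 (running +63.1988)
Area = |Σ|/2 = |63.1988|/2 = 31.5994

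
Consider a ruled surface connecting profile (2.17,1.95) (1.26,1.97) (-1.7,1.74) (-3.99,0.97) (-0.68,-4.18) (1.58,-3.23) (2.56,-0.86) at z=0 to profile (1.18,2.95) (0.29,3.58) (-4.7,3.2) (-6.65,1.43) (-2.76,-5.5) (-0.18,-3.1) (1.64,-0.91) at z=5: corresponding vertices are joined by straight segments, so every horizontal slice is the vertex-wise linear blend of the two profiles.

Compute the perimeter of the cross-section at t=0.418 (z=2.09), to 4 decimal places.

Cross-section at t=0.418: each vertex is (1-t)·p0[i] + t·p1[i].
  v1: (1-0.418)·(2.17,1.95) + 0.418·(1.18,2.95) = (1.7562,2.3680)
  v2: (1-0.418)·(1.26,1.97) + 0.418·(0.29,3.58) = (0.8545,2.6430)
  v3: (1-0.418)·(-1.7,1.74) + 0.418·(-4.7,3.2) = (-2.9540,2.3503)
  v4: (1-0.418)·(-3.99,0.97) + 0.418·(-6.65,1.43) = (-5.1019,1.1623)
  v5: (1-0.418)·(-0.68,-4.18) + 0.418·(-2.76,-5.5) = (-1.5494,-4.7318)
  v6: (1-0.418)·(1.58,-3.23) + 0.418·(-0.18,-3.1) = (0.8443,-3.1757)
  v7: (1-0.418)·(2.56,-0.86) + 0.418·(1.64,-0.91) = (2.1754,-0.8809)
Perimeter = Σ |v_{i+1} − v_i|:
  edge 1→2: √(-0.9016² + 0.2750²) = 0.9426 (running 0.9426)
  edge 2→3: √(-3.8085² + -0.2927²) = 3.8198 (running 4.7624)
  edge 3→4: √(-2.1479² + -1.1880²) = 2.4545 (running 7.2169)
  edge 4→5: √(3.5524² + -5.8940²) = 6.8818 (running 14.0988)
  edge 5→6: √(2.3938² + 1.5561²) = 2.8551 (running 16.9539)
  edge 6→7: √(1.3311² + 2.2948²) = 2.6529 (running 19.6067)
  edge 7→1: √(-0.4193² + 3.2489²) = 3.2758 (running 22.8826)
Perimeter = 22.8826

Perimeter at t=0.418: 22.8826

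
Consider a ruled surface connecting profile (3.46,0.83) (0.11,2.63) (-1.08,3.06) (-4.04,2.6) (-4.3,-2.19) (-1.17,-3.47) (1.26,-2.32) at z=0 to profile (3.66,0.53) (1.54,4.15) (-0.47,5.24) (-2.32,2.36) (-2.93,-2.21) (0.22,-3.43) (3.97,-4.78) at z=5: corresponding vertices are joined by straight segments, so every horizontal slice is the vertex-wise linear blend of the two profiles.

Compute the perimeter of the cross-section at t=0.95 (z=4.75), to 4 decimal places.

Cross-section at t=0.95: each vertex is (1-t)·p0[i] + t·p1[i].
  v1: (1-0.95)·(3.46,0.83) + 0.95·(3.66,0.53) = (3.6500,0.5450)
  v2: (1-0.95)·(0.11,2.63) + 0.95·(1.54,4.15) = (1.4685,4.0740)
  v3: (1-0.95)·(-1.08,3.06) + 0.95·(-0.47,5.24) = (-0.5005,5.1310)
  v4: (1-0.95)·(-4.04,2.6) + 0.95·(-2.32,2.36) = (-2.4060,2.3720)
  v5: (1-0.95)·(-4.3,-2.19) + 0.95·(-2.93,-2.21) = (-2.9985,-2.2090)
  v6: (1-0.95)·(-1.17,-3.47) + 0.95·(0.22,-3.43) = (0.1505,-3.4320)
  v7: (1-0.95)·(1.26,-2.32) + 0.95·(3.97,-4.78) = (3.8345,-4.6570)
Perimeter = Σ |v_{i+1} − v_i|:
  edge 1→2: √(-2.1815² + 3.5290²) = 4.1488 (running 4.1488)
  edge 2→3: √(-1.9690² + 1.0570²) = 2.2348 (running 6.3836)
  edge 3→4: √(-1.9055² + -2.7590²) = 3.3531 (running 9.7367)
  edge 4→5: √(-0.5925² + -4.5810²) = 4.6192 (running 14.3558)
  edge 5→6: √(3.1490² + -1.2230²) = 3.3782 (running 17.7340)
  edge 6→7: √(3.6840² + -1.2250²) = 3.8823 (running 21.6163)
  edge 7→1: √(-0.1845² + 5.2020²) = 5.2053 (running 26.8216)
Perimeter = 26.8216

Perimeter at t=0.95: 26.8216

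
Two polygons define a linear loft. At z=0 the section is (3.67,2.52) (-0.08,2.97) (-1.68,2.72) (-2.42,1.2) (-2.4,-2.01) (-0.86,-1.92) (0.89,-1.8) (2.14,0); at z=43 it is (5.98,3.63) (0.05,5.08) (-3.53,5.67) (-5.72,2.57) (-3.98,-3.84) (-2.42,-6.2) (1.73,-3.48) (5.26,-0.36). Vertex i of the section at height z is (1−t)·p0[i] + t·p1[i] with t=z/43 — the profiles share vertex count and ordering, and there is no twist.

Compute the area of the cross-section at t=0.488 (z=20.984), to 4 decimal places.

Cross-section at t=0.488: each vertex is (1-t)·p0[i] + t·p1[i].
  v1: (1-0.488)·(3.67,2.52) + 0.488·(5.98,3.63) = (4.7973,3.0617)
  v2: (1-0.488)·(-0.08,2.97) + 0.488·(0.05,5.08) = (-0.0166,3.9997)
  v3: (1-0.488)·(-1.68,2.72) + 0.488·(-3.53,5.67) = (-2.5828,4.1596)
  v4: (1-0.488)·(-2.42,1.2) + 0.488·(-5.72,2.57) = (-4.0304,1.8686)
  v5: (1-0.488)·(-2.4,-2.01) + 0.488·(-3.98,-3.84) = (-3.1710,-2.9030)
  v6: (1-0.488)·(-0.86,-1.92) + 0.488·(-2.42,-6.2) = (-1.6213,-4.0086)
  v7: (1-0.488)·(0.89,-1.8) + 0.488·(1.73,-3.48) = (1.2999,-2.6198)
  v8: (1-0.488)·(2.14,0) + 0.488·(5.26,-0.36) = (3.6626,-0.1757)
Shoelace sum Σ(x_i·y_{i+1} − x_{i+1}·y_i):
  i=1: 4.7973·3.9997 − -0.0166·3.0617 = +19.2383 (running +19.2383)
  i=2: -0.0166·4.1596 − -2.5828·3.9997 = +10.2615 (running +29.4998)
  i=3: -2.5828·1.8686 − -4.0304·4.1596 = +11.9387 (running +41.4385)
  i=4: -4.0304·-2.9030 − -3.1710·1.8686 = +17.6257 (running +59.0642)
  i=5: -3.1710·-4.0086 − -1.6213·-2.9030 = +8.0049 (running +67.0691)
  i=6: -1.6213·-2.6198 − 1.2999·-4.0086 = +9.4584 (running +76.5275)
  i=7: 1.2999·-0.1757 − 3.6626·-2.6198 = +9.3670 (running +85.8945)
  i=8: 3.6626·3.0617 − 4.7973·-0.1757 = +12.0564 (running +97.9508)
Area = |Σ|/2 = |97.9508|/2 = 48.9754

Area at t=0.488: 48.9754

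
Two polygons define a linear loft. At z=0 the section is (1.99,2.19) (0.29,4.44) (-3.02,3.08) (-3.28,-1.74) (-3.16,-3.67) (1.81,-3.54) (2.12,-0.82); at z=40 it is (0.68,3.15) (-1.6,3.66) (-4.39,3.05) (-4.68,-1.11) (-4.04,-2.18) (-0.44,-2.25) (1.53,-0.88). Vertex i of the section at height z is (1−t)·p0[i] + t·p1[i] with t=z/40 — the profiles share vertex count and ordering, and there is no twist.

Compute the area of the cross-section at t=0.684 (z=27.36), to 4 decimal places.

Area at t=0.684: 32.4222

Cross-section at t=0.684: each vertex is (1-t)·p0[i] + t·p1[i].
  v1: (1-0.684)·(1.99,2.19) + 0.684·(0.68,3.15) = (1.0940,2.8466)
  v2: (1-0.684)·(0.29,4.44) + 0.684·(-1.6,3.66) = (-1.0028,3.9065)
  v3: (1-0.684)·(-3.02,3.08) + 0.684·(-4.39,3.05) = (-3.9571,3.0595)
  v4: (1-0.684)·(-3.28,-1.74) + 0.684·(-4.68,-1.11) = (-4.2376,-1.3091)
  v5: (1-0.684)·(-3.16,-3.67) + 0.684·(-4.04,-2.18) = (-3.7619,-2.6508)
  v6: (1-0.684)·(1.81,-3.54) + 0.684·(-0.44,-2.25) = (0.2710,-2.6576)
  v7: (1-0.684)·(2.12,-0.82) + 0.684·(1.53,-0.88) = (1.7164,-0.8610)
Shoelace sum Σ(x_i·y_{i+1} − x_{i+1}·y_i):
  i=1: 1.0940·3.9065 − -1.0028·2.8466 = +7.1280 (running +7.1280)
  i=2: -1.0028·3.0595 − -3.9571·3.9065 = +12.3903 (running +19.5184)
  i=3: -3.9571·-1.3091 − -4.2376·3.0595 = +18.1450 (running +37.6633)
  i=4: -4.2376·-2.6508 − -3.7619·-1.3091 = +6.3085 (running +43.9719)
  i=5: -3.7619·-2.6576 − 0.2710·-2.6508 = +10.7162 (running +54.6881)
  i=6: 0.2710·-0.8610 − 1.7164·-2.6576 = +4.3283 (running +59.0164)
  i=7: 1.7164·2.8466 − 1.0940·-0.8610 = +5.8280 (running +64.8445)
Area = |Σ|/2 = |64.8445|/2 = 32.4222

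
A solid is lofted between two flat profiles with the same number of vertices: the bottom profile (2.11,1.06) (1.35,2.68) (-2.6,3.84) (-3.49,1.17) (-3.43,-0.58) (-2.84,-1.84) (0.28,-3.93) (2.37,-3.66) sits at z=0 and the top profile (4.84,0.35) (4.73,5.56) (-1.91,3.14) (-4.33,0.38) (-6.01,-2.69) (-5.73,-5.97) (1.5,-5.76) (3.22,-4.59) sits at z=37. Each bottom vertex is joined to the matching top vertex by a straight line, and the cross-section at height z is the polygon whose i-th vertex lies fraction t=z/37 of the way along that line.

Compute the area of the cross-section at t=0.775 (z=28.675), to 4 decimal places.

Cross-section at t=0.775: each vertex is (1-t)·p0[i] + t·p1[i].
  v1: (1-0.775)·(2.11,1.06) + 0.775·(4.84,0.35) = (4.2257,0.5097)
  v2: (1-0.775)·(1.35,2.68) + 0.775·(4.73,5.56) = (3.9695,4.9120)
  v3: (1-0.775)·(-2.6,3.84) + 0.775·(-1.91,3.14) = (-2.0652,3.2975)
  v4: (1-0.775)·(-3.49,1.17) + 0.775·(-4.33,0.38) = (-4.1410,0.5577)
  v5: (1-0.775)·(-3.43,-0.58) + 0.775·(-6.01,-2.69) = (-5.4295,-2.2153)
  v6: (1-0.775)·(-2.84,-1.84) + 0.775·(-5.73,-5.97) = (-5.0798,-5.0408)
  v7: (1-0.775)·(0.28,-3.93) + 0.775·(1.5,-5.76) = (1.2255,-5.3482)
  v8: (1-0.775)·(2.37,-3.66) + 0.775·(3.22,-4.59) = (3.0288,-4.3807)
Shoelace sum Σ(x_i·y_{i+1} − x_{i+1}·y_i):
  i=1: 4.2257·4.9120 − 3.9695·0.5097 = +18.7334 (running +18.7334)
  i=2: 3.9695·3.2975 − -2.0652·4.9120 = +23.2339 (running +41.9674)
  i=3: -2.0652·0.5577 − -4.1410·3.2975 = +12.5031 (running +54.4704)
  i=4: -4.1410·-2.2153 − -5.4295·0.5577 = +12.2017 (running +66.6721)
  i=5: -5.4295·-5.0408 − -5.0798·-2.2153 = +16.1158 (running +82.7879)
  i=6: -5.0798·-5.3482 − 1.2255·-5.0408 = +33.3452 (running +116.1331)
  i=7: 1.2255·-4.3807 − 3.0288·-5.3482 = +10.8299 (running +126.9630)
  i=8: 3.0288·0.5097 − 4.2257·-4.3807 = +20.0559 (running +147.0189)
Area = |Σ|/2 = |147.0189|/2 = 73.5094

Area at t=0.775: 73.5094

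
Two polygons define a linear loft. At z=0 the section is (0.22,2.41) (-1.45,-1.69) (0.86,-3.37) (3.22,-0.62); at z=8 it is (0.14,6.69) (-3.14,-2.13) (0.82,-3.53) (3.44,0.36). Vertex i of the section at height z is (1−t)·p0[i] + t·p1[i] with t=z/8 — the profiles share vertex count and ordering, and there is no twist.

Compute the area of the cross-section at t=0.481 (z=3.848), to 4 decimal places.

Cross-section at t=0.481: each vertex is (1-t)·p0[i] + t·p1[i].
  v1: (1-0.481)·(0.22,2.41) + 0.481·(0.14,6.69) = (0.1815,4.4687)
  v2: (1-0.481)·(-1.45,-1.69) + 0.481·(-3.14,-2.13) = (-2.2629,-1.9016)
  v3: (1-0.481)·(0.86,-3.37) + 0.481·(0.82,-3.53) = (0.8408,-3.4470)
  v4: (1-0.481)·(3.22,-0.62) + 0.481·(3.44,0.36) = (3.3258,-0.1486)
Shoelace sum Σ(x_i·y_{i+1} − x_{i+1}·y_i):
  i=1: 0.1815·-1.9016 − -2.2629·4.4687 = +9.7669 (running +9.7669)
  i=2: -2.2629·-3.4470 − 0.8408·-1.9016 = +9.3989 (running +19.1659)
  i=3: 0.8408·-0.1486 − 3.3258·-3.4470 = +11.3390 (running +30.5049)
  i=4: 3.3258·4.4687 − 0.1815·-0.1486 = +14.8890 (running +45.3939)
Area = |Σ|/2 = |45.3939|/2 = 22.6969

Area at t=0.481: 22.6969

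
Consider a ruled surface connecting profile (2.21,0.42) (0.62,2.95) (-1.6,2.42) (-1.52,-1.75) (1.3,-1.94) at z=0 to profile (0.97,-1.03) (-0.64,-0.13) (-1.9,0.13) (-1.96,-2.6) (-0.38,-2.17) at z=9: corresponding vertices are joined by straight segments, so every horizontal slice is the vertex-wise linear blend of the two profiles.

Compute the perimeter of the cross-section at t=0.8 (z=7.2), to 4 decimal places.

Perimeter at t=0.8: 10.2206

Cross-section at t=0.8: each vertex is (1-t)·p0[i] + t·p1[i].
  v1: (1-0.8)·(2.21,0.42) + 0.8·(0.97,-1.03) = (1.2180,-0.7400)
  v2: (1-0.8)·(0.62,2.95) + 0.8·(-0.64,-0.13) = (-0.3880,0.4860)
  v3: (1-0.8)·(-1.6,2.42) + 0.8·(-1.9,0.13) = (-1.8400,0.5880)
  v4: (1-0.8)·(-1.52,-1.75) + 0.8·(-1.96,-2.6) = (-1.8720,-2.4300)
  v5: (1-0.8)·(1.3,-1.94) + 0.8·(-0.38,-2.17) = (-0.0440,-2.1240)
Perimeter = Σ |v_{i+1} − v_i|:
  edge 1→2: √(-1.6060² + 1.2260²) = 2.0205 (running 2.0205)
  edge 2→3: √(-1.4520² + 0.1020²) = 1.4556 (running 3.4761)
  edge 3→4: √(-0.0320² + -3.0180²) = 3.0182 (running 6.4942)
  edge 4→5: √(1.8280² + 0.3060²) = 1.8534 (running 8.3477)
  edge 5→1: √(1.2620² + 1.3840²) = 1.8730 (running 10.2206)
Perimeter = 10.2206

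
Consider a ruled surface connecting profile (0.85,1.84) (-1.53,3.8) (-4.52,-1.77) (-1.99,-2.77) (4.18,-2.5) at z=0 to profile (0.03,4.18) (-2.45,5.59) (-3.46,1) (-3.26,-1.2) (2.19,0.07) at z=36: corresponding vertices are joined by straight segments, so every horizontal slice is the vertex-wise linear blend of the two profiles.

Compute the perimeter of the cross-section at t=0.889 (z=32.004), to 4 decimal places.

Perimeter at t=0.889: 20.2253

Cross-section at t=0.889: each vertex is (1-t)·p0[i] + t·p1[i].
  v1: (1-0.889)·(0.85,1.84) + 0.889·(0.03,4.18) = (0.1210,3.9203)
  v2: (1-0.889)·(-1.53,3.8) + 0.889·(-2.45,5.59) = (-2.3479,5.3913)
  v3: (1-0.889)·(-4.52,-1.77) + 0.889·(-3.46,1) = (-3.5777,0.6925)
  v4: (1-0.889)·(-1.99,-2.77) + 0.889·(-3.26,-1.2) = (-3.1190,-1.3743)
  v5: (1-0.889)·(4.18,-2.5) + 0.889·(2.19,0.07) = (2.4109,-0.2153)
Perimeter = Σ |v_{i+1} − v_i|:
  edge 1→2: √(-2.4689² + 1.4710²) = 2.8739 (running 2.8739)
  edge 2→3: √(-1.2298² + -4.6988²) = 4.8570 (running 7.7310)
  edge 3→4: √(0.4586² + -2.0668²) = 2.1171 (running 9.8480)
  edge 4→5: √(5.5299² + 1.1590²) = 5.6501 (running 15.4981)
  edge 5→1: √(-2.2899² + 4.1355²) = 4.7272 (running 20.2253)
Perimeter = 20.2253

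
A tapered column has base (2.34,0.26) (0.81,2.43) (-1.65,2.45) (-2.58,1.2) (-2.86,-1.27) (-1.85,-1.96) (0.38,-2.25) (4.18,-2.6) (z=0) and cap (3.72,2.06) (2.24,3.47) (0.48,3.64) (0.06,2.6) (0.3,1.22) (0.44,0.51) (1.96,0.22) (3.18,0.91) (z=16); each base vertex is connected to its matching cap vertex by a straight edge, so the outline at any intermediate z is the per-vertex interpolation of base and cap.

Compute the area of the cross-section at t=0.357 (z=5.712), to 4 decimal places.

Area at t=0.357: 17.4621

Cross-section at t=0.357: each vertex is (1-t)·p0[i] + t·p1[i].
  v1: (1-0.357)·(2.34,0.26) + 0.357·(3.72,2.06) = (2.8327,0.9026)
  v2: (1-0.357)·(0.81,2.43) + 0.357·(2.24,3.47) = (1.3205,2.8013)
  v3: (1-0.357)·(-1.65,2.45) + 0.357·(0.48,3.64) = (-0.8896,2.8748)
  v4: (1-0.357)·(-2.58,1.2) + 0.357·(0.06,2.6) = (-1.6375,1.6998)
  v5: (1-0.357)·(-2.86,-1.27) + 0.357·(0.3,1.22) = (-1.7319,-0.3811)
  v6: (1-0.357)·(-1.85,-1.96) + 0.357·(0.44,0.51) = (-1.0325,-1.0782)
  v7: (1-0.357)·(0.38,-2.25) + 0.357·(1.96,0.22) = (0.9441,-1.3682)
  v8: (1-0.357)·(4.18,-2.6) + 0.357·(3.18,0.91) = (3.8230,-1.3469)
Shoelace sum Σ(x_i·y_{i+1} − x_{i+1}·y_i):
  i=1: 2.8327·2.8013 − 1.3205·0.9026 = +6.7432 (running +6.7432)
  i=2: 1.3205·2.8748 − -0.8896·2.8013 = +6.2882 (running +13.0314)
  i=3: -0.8896·1.6998 − -1.6375·2.8748 = +3.1955 (running +16.2269)
  i=4: -1.6375·-0.3811 − -1.7319·1.6998 = +3.5679 (running +19.7947)
  i=5: -1.7319·-1.0782 − -1.0325·-0.3811 = +1.4739 (running +21.2686)
  i=6: -1.0325·-1.3682 − 0.9441·-1.0782 = +2.4305 (running +23.6992)
  i=7: 0.9441·-1.3469 − 3.8230·-1.3682 = +3.9591 (running +27.6582)
  i=8: 3.8230·0.9026 − 2.8327·-1.3469 = +7.2660 (running +34.9243)
Area = |Σ|/2 = |34.9243|/2 = 17.4621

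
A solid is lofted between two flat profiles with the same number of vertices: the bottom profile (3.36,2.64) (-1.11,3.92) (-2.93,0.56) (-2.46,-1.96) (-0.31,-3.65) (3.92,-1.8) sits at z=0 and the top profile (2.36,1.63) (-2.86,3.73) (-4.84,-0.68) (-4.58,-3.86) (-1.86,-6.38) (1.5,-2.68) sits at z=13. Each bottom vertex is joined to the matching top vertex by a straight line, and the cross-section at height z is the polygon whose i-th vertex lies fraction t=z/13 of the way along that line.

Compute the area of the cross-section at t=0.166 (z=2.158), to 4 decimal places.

Area at t=0.166: 38.5489

Cross-section at t=0.166: each vertex is (1-t)·p0[i] + t·p1[i].
  v1: (1-0.166)·(3.36,2.64) + 0.166·(2.36,1.63) = (3.1940,2.4723)
  v2: (1-0.166)·(-1.11,3.92) + 0.166·(-2.86,3.73) = (-1.4005,3.8885)
  v3: (1-0.166)·(-2.93,0.56) + 0.166·(-4.84,-0.68) = (-3.2471,0.3542)
  v4: (1-0.166)·(-2.46,-1.96) + 0.166·(-4.58,-3.86) = (-2.8119,-2.2754)
  v5: (1-0.166)·(-0.31,-3.65) + 0.166·(-1.86,-6.38) = (-0.5673,-4.1032)
  v6: (1-0.166)·(3.92,-1.8) + 0.166·(1.5,-2.68) = (3.5183,-1.9461)
Shoelace sum Σ(x_i·y_{i+1} − x_{i+1}·y_i):
  i=1: 3.1940·3.8885 − -1.4005·2.4723 = +15.8823 (running +15.8823)
  i=2: -1.4005·0.3542 − -3.2471·3.8885 = +12.1301 (running +28.0123)
  i=3: -3.2471·-2.2754 − -2.8119·0.3542 = +8.3842 (running +36.3965)
  i=4: -2.8119·-4.1032 − -0.5673·-2.2754 = +10.2470 (running +46.6435)
  i=5: -0.5673·-1.9461 − 3.5183·-4.1032 = +15.5401 (running +62.1837)
  i=6: 3.5183·2.4723 − 3.1940·-1.9461 = +14.9142 (running +77.0978)
Area = |Σ|/2 = |77.0978|/2 = 38.5489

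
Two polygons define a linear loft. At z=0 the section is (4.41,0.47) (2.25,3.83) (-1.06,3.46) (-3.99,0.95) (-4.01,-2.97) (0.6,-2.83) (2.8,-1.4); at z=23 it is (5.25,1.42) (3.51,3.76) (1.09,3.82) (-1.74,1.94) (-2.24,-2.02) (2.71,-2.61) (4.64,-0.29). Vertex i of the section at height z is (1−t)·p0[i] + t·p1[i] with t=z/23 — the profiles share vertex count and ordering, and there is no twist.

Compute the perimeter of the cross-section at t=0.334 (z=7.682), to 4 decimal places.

Perimeter at t=0.334: 23.9610

Cross-section at t=0.334: each vertex is (1-t)·p0[i] + t·p1[i].
  v1: (1-0.334)·(4.41,0.47) + 0.334·(5.25,1.42) = (4.6906,0.7873)
  v2: (1-0.334)·(2.25,3.83) + 0.334·(3.51,3.76) = (2.6708,3.8066)
  v3: (1-0.334)·(-1.06,3.46) + 0.334·(1.09,3.82) = (-0.3419,3.5802)
  v4: (1-0.334)·(-3.99,0.95) + 0.334·(-1.74,1.94) = (-3.2385,1.2807)
  v5: (1-0.334)·(-4.01,-2.97) + 0.334·(-2.24,-2.02) = (-3.4188,-2.6527)
  v6: (1-0.334)·(0.6,-2.83) + 0.334·(2.71,-2.61) = (1.3047,-2.7565)
  v7: (1-0.334)·(2.8,-1.4) + 0.334·(4.64,-0.29) = (3.4146,-1.0293)
Perimeter = Σ |v_{i+1} − v_i|:
  edge 1→2: √(-2.0197² + 3.0193²) = 3.6326 (running 3.6326)
  edge 2→3: √(-3.0127² + -0.2264²) = 3.0212 (running 6.6538)
  edge 3→4: √(-2.8966² + -2.2996²) = 3.6984 (running 10.3522)
  edge 4→5: √(-0.1803² + -3.9334²) = 3.9375 (running 14.2897)
  edge 5→6: √(4.7236² + -0.1038²) = 4.7247 (running 19.0144)
  edge 6→7: √(2.1098² + 1.7273²) = 2.7267 (running 21.7411)
  edge 7→1: √(1.2760² + 1.8166²) = 2.2199 (running 23.9610)
Perimeter = 23.9610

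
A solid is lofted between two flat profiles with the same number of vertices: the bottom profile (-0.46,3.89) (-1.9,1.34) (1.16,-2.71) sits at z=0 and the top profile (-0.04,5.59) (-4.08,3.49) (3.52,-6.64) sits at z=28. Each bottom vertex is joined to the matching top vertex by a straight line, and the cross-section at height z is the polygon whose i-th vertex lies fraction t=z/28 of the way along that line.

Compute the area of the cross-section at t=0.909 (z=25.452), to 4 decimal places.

Area at t=0.909: 25.9054

Cross-section at t=0.909: each vertex is (1-t)·p0[i] + t·p1[i].
  v1: (1-0.909)·(-0.46,3.89) + 0.909·(-0.04,5.59) = (-0.0782,5.4353)
  v2: (1-0.909)·(-1.9,1.34) + 0.909·(-4.08,3.49) = (-3.8816,3.2944)
  v3: (1-0.909)·(1.16,-2.71) + 0.909·(3.52,-6.64) = (3.3052,-6.2824)
Shoelace sum Σ(x_i·y_{i+1} − x_{i+1}·y_i):
  i=1: -0.0782·3.2944 − -3.8816·5.4353 = +20.8401 (running +20.8401)
  i=2: -3.8816·-6.2824 − 3.3052·3.2944 = +13.4972 (running +34.3372)
  i=3: 3.3052·5.4353 − -0.0782·-6.2824 = +17.4736 (running +51.8108)
Area = |Σ|/2 = |51.8108|/2 = 25.9054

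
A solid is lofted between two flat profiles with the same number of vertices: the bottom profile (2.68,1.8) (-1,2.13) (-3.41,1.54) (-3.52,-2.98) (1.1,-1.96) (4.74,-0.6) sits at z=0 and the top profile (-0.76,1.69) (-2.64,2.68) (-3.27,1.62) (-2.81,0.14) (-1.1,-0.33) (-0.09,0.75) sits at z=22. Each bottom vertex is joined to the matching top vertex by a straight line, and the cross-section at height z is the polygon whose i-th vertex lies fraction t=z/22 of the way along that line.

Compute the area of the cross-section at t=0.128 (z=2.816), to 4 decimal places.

Area at t=0.128: 25.0258

Cross-section at t=0.128: each vertex is (1-t)·p0[i] + t·p1[i].
  v1: (1-0.128)·(2.68,1.8) + 0.128·(-0.76,1.69) = (2.2397,1.7859)
  v2: (1-0.128)·(-1,2.13) + 0.128·(-2.64,2.68) = (-1.2099,2.2004)
  v3: (1-0.128)·(-3.41,1.54) + 0.128·(-3.27,1.62) = (-3.3921,1.5502)
  v4: (1-0.128)·(-3.52,-2.98) + 0.128·(-2.81,0.14) = (-3.4291,-2.5806)
  v5: (1-0.128)·(1.1,-1.96) + 0.128·(-1.1,-0.33) = (0.8184,-1.7514)
  v6: (1-0.128)·(4.74,-0.6) + 0.128·(-0.09,0.75) = (4.1218,-0.4272)
Shoelace sum Σ(x_i·y_{i+1} − x_{i+1}·y_i):
  i=1: 2.2397·2.2004 − -1.2099·1.7859 = +7.0890 (running +7.0890)
  i=2: -1.2099·1.5502 − -3.3921·2.2004 = +5.5883 (running +12.6773)
  i=3: -3.3921·-2.5806 − -3.4291·1.5502 = +14.0697 (running +26.7470)
  i=4: -3.4291·-1.7514 − 0.8184·-2.5806 = +8.1176 (running +34.8646)
  i=5: 0.8184·-0.4272 − 4.1218·-1.7514 = +6.8691 (running +41.7337)
  i=6: 4.1218·1.7859 − 2.2397·-0.4272 = +8.3179 (running +50.0516)
Area = |Σ|/2 = |50.0516|/2 = 25.0258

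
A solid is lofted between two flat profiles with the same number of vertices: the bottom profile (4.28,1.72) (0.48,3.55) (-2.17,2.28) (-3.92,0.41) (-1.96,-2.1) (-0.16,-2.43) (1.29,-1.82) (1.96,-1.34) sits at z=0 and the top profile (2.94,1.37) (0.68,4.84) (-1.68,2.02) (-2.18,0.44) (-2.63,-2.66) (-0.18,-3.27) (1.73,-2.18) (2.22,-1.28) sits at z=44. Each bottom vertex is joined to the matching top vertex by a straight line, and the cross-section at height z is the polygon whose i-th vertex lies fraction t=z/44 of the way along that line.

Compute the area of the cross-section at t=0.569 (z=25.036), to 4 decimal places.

Area at t=0.569: 29.1678

Cross-section at t=0.569: each vertex is (1-t)·p0[i] + t·p1[i].
  v1: (1-0.569)·(4.28,1.72) + 0.569·(2.94,1.37) = (3.5175,1.5209)
  v2: (1-0.569)·(0.48,3.55) + 0.569·(0.68,4.84) = (0.5938,4.2840)
  v3: (1-0.569)·(-2.17,2.28) + 0.569·(-1.68,2.02) = (-1.8912,2.1321)
  v4: (1-0.569)·(-3.92,0.41) + 0.569·(-2.18,0.44) = (-2.9299,0.4271)
  v5: (1-0.569)·(-1.96,-2.1) + 0.569·(-2.63,-2.66) = (-2.3412,-2.4186)
  v6: (1-0.569)·(-0.16,-2.43) + 0.569·(-0.18,-3.27) = (-0.1714,-2.9080)
  v7: (1-0.569)·(1.29,-1.82) + 0.569·(1.73,-2.18) = (1.5404,-2.0248)
  v8: (1-0.569)·(1.96,-1.34) + 0.569·(2.22,-1.28) = (2.1079,-1.3059)
Shoelace sum Σ(x_i·y_{i+1} − x_{i+1}·y_i):
  i=1: 3.5175·4.2840 − 0.5938·1.5209 = +14.1661 (running +14.1661)
  i=2: 0.5938·2.1321 − -1.8912·4.2840 = +9.3679 (running +23.5340)
  i=3: -1.8912·0.4271 − -2.9299·2.1321 = +5.4391 (running +28.9731)
  i=4: -2.9299·-2.4186 − -2.3412·0.4271 = +8.0863 (running +37.0595)
  i=5: -2.3412·-2.9080 − -0.1714·-2.4186 = +6.3937 (running +43.4532)
  i=6: -0.1714·-2.0248 − 1.5404·-2.9080 = +4.8263 (running +48.2795)
  i=7: 1.5404·-1.3059 − 2.1079·-2.0248 = +2.2567 (running +50.5362)
  i=8: 2.1079·1.5209 − 3.5175·-1.3059 = +7.7993 (running +58.3355)
Area = |Σ|/2 = |58.3355|/2 = 29.1678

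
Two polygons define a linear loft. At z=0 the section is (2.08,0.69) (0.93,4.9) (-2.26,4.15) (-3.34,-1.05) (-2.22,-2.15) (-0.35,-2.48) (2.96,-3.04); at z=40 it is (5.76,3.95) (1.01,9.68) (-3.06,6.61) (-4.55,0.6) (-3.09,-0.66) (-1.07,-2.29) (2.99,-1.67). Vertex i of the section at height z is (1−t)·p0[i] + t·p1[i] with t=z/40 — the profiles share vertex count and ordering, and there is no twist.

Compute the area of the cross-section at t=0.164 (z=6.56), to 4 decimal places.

Cross-section at t=0.164: each vertex is (1-t)·p0[i] + t·p1[i].
  v1: (1-0.164)·(2.08,0.69) + 0.164·(5.76,3.95) = (2.6835,1.2246)
  v2: (1-0.164)·(0.93,4.9) + 0.164·(1.01,9.68) = (0.9431,5.6839)
  v3: (1-0.164)·(-2.26,4.15) + 0.164·(-3.06,6.61) = (-2.3912,4.5534)
  v4: (1-0.164)·(-3.34,-1.05) + 0.164·(-4.55,0.6) = (-3.5384,-0.7794)
  v5: (1-0.164)·(-2.22,-2.15) + 0.164·(-3.09,-0.66) = (-2.3627,-1.9056)
  v6: (1-0.164)·(-0.35,-2.48) + 0.164·(-1.07,-2.29) = (-0.4681,-2.4488)
  v7: (1-0.164)·(2.96,-3.04) + 0.164·(2.99,-1.67) = (2.9649,-2.8153)
Shoelace sum Σ(x_i·y_{i+1} − x_{i+1}·y_i):
  i=1: 2.6835·5.6839 − 0.9431·1.2246 = +14.0979 (running +14.0979)
  i=2: 0.9431·4.5534 − -2.3912·5.6839 = +17.8858 (running +31.9838)
  i=3: -2.3912·-0.7794 − -3.5384·4.5534 = +17.9758 (running +49.9595)
  i=4: -3.5384·-1.9056 − -2.3627·-0.7794 = +4.9015 (running +54.8611)
  i=5: -2.3627·-2.4488 − -0.4681·-1.9056 = +4.8938 (running +59.7549)
  i=6: -0.4681·-2.8153 − 2.9649·-2.4488 = +8.5784 (running +68.3333)
  i=7: 2.9649·1.2246 − 2.6835·-2.8153 = +11.1859 (running +79.5192)
Area = |Σ|/2 = |79.5192|/2 = 39.7596

Area at t=0.164: 39.7596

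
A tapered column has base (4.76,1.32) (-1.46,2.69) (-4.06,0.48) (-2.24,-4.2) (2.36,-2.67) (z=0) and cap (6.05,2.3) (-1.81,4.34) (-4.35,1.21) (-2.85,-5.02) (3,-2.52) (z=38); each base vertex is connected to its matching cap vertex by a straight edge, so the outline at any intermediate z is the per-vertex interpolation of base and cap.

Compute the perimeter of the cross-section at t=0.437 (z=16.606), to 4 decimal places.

Cross-section at t=0.437: each vertex is (1-t)·p0[i] + t·p1[i].
  v1: (1-0.437)·(4.76,1.32) + 0.437·(6.05,2.3) = (5.3237,1.7483)
  v2: (1-0.437)·(-1.46,2.69) + 0.437·(-1.81,4.34) = (-1.6130,3.4110)
  v3: (1-0.437)·(-4.06,0.48) + 0.437·(-4.35,1.21) = (-4.1867,0.7990)
  v4: (1-0.437)·(-2.24,-4.2) + 0.437·(-2.85,-5.02) = (-2.5066,-4.5583)
  v5: (1-0.437)·(2.36,-2.67) + 0.437·(3,-2.52) = (2.6397,-2.6044)
Perimeter = Σ |v_{i+1} − v_i|:
  edge 1→2: √(-6.9367² + 1.6628²) = 7.1332 (running 7.1332)
  edge 2→3: √(-2.5738² + -2.6120²) = 3.6670 (running 10.8002)
  edge 3→4: √(1.6802² + -5.3573²) = 5.6146 (running 16.4149)
  edge 4→5: √(5.1463² + 1.9539²) = 5.5047 (running 21.9195)
  edge 5→1: √(2.6840² + 4.3527²) = 5.1137 (running 27.0333)
Perimeter = 27.0333

Perimeter at t=0.437: 27.0333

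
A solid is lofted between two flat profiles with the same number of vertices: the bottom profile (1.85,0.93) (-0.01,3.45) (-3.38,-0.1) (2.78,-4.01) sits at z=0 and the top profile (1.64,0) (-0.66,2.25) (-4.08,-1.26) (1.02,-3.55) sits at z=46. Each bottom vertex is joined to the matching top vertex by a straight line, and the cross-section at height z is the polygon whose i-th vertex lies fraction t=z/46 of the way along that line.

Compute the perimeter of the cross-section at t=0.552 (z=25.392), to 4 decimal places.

Cross-section at t=0.552: each vertex is (1-t)·p0[i] + t·p1[i].
  v1: (1-0.552)·(1.85,0.93) + 0.552·(1.64,0) = (1.7341,0.4166)
  v2: (1-0.552)·(-0.01,3.45) + 0.552·(-0.66,2.25) = (-0.3688,2.7876)
  v3: (1-0.552)·(-3.38,-0.1) + 0.552·(-4.08,-1.26) = (-3.7664,-0.7403)
  v4: (1-0.552)·(2.78,-4.01) + 0.552·(1.02,-3.55) = (1.8085,-3.7561)
Perimeter = Σ |v_{i+1} − v_i|:
  edge 1→2: √(-2.1029² + 2.3710²) = 3.1692 (running 3.1692)
  edge 2→3: √(-3.3976² + -3.5279²) = 4.8979 (running 8.0671)
  edge 3→4: √(5.5749² + -3.0158²) = 6.3383 (running 14.4054)
  edge 4→1: √(-0.0744² + 4.1727²) = 4.1734 (running 18.5788)
Perimeter = 18.5788

Perimeter at t=0.552: 18.5788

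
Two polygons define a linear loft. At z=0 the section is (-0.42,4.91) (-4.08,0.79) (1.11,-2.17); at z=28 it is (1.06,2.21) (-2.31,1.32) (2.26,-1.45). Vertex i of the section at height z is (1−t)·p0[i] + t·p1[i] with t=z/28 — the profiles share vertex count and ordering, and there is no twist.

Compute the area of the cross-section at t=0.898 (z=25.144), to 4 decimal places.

Cross-section at t=0.898: each vertex is (1-t)·p0[i] + t·p1[i].
  v1: (1-0.898)·(-0.42,4.91) + 0.898·(1.06,2.21) = (0.9090,2.4854)
  v2: (1-0.898)·(-4.08,0.79) + 0.898·(-2.31,1.32) = (-2.4905,1.2659)
  v3: (1-0.898)·(1.11,-2.17) + 0.898·(2.26,-1.45) = (2.1427,-1.5234)
Shoelace sum Σ(x_i·y_{i+1} − x_{i+1}·y_i):
  i=1: 0.9090·1.2659 − -2.4905·2.4854 = +7.3408 (running +7.3408)
  i=2: -2.4905·-1.5234 − 2.1427·1.2659 = +1.0817 (running +8.4224)
  i=3: 2.1427·2.4854 − 0.9090·-1.5234 = +6.7103 (running +15.1328)
Area = |Σ|/2 = |15.1328|/2 = 7.5664

Area at t=0.898: 7.5664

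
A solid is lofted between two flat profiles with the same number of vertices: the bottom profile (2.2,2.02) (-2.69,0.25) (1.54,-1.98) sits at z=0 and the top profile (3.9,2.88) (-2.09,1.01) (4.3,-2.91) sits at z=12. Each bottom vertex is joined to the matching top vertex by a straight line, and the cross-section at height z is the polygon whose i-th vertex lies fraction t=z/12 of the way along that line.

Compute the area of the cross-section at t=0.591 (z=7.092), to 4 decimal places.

Cross-section at t=0.591: each vertex is (1-t)·p0[i] + t·p1[i].
  v1: (1-0.591)·(2.2,2.02) + 0.591·(3.9,2.88) = (3.2047,2.5283)
  v2: (1-0.591)·(-2.69,0.25) + 0.591·(-2.09,1.01) = (-2.3354,0.6992)
  v3: (1-0.591)·(1.54,-1.98) + 0.591·(4.3,-2.91) = (3.1712,-2.5296)
Shoelace sum Σ(x_i·y_{i+1} − x_{i+1}·y_i):
  i=1: 3.2047·0.6992 − -2.3354·2.5283 = +8.1451 (running +8.1451)
  i=2: -2.3354·-2.5296 − 3.1712·0.6992 = +3.6905 (running +11.8356)
  i=3: 3.1712·2.5283 − 3.2047·-2.5296 = +16.1242 (running +27.9599)
Area = |Σ|/2 = |27.9599|/2 = 13.9799

Area at t=0.591: 13.9799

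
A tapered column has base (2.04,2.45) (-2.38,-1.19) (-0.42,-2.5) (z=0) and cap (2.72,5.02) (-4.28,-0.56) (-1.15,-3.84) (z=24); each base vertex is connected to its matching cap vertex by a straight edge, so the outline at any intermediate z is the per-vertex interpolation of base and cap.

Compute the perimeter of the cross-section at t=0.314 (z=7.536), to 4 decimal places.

Perimeter at t=0.314: 16.5870

Cross-section at t=0.314: each vertex is (1-t)·p0[i] + t·p1[i].
  v1: (1-0.314)·(2.04,2.45) + 0.314·(2.72,5.02) = (2.2535,3.2570)
  v2: (1-0.314)·(-2.38,-1.19) + 0.314·(-4.28,-0.56) = (-2.9766,-0.9922)
  v3: (1-0.314)·(-0.42,-2.5) + 0.314·(-1.15,-3.84) = (-0.6492,-2.9208)
Perimeter = Σ |v_{i+1} − v_i|:
  edge 1→2: √(-5.2301² + -4.2492²) = 6.7387 (running 6.7387)
  edge 2→3: √(2.3274² + -1.9286²) = 3.0226 (running 9.7613)
  edge 3→1: √(2.9027² + 6.1777²) = 6.8257 (running 16.5870)
Perimeter = 16.5870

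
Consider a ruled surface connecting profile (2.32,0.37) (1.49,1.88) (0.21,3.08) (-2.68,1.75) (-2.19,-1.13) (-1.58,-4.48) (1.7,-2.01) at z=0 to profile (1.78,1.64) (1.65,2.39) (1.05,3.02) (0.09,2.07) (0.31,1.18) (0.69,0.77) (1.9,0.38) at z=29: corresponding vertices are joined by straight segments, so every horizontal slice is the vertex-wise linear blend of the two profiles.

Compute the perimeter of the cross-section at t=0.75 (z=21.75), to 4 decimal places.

Cross-section at t=0.75: each vertex is (1-t)·p0[i] + t·p1[i].
  v1: (1-0.75)·(2.32,0.37) + 0.75·(1.78,1.64) = (1.9150,1.3225)
  v2: (1-0.75)·(1.49,1.88) + 0.75·(1.65,2.39) = (1.6100,2.2625)
  v3: (1-0.75)·(0.21,3.08) + 0.75·(1.05,3.02) = (0.8400,3.0350)
  v4: (1-0.75)·(-2.68,1.75) + 0.75·(0.09,2.07) = (-0.6025,1.9900)
  v5: (1-0.75)·(-2.19,-1.13) + 0.75·(0.31,1.18) = (-0.3150,0.6025)
  v6: (1-0.75)·(-1.58,-4.48) + 0.75·(0.69,0.77) = (0.1225,-0.5425)
  v7: (1-0.75)·(1.7,-2.01) + 0.75·(1.9,0.38) = (1.8500,-0.2175)
Perimeter = Σ |v_{i+1} − v_i|:
  edge 1→2: √(-0.3050² + 0.9400²) = 0.9882 (running 0.9882)
  edge 2→3: √(-0.7700² + 0.7725²) = 1.0907 (running 2.0790)
  edge 3→4: √(-1.4425² + -1.0450²) = 1.7812 (running 3.8602)
  edge 4→5: √(0.2875² + -1.3875²) = 1.4170 (running 5.2772)
  edge 5→6: √(0.4375² + -1.1450²) = 1.2257 (running 6.5029)
  edge 6→7: √(1.7275² + 0.3250²) = 1.7578 (running 8.2607)
  edge 7→1: √(0.0650² + 1.5400²) = 1.5414 (running 9.8021)
Perimeter = 9.8021

Perimeter at t=0.75: 9.8021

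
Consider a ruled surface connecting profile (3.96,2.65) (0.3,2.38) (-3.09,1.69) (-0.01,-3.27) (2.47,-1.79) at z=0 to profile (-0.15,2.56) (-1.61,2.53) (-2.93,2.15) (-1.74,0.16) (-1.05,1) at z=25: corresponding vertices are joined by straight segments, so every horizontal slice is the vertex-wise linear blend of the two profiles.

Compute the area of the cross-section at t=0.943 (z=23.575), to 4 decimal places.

Area at t=0.943: 4.1080

Cross-section at t=0.943: each vertex is (1-t)·p0[i] + t·p1[i].
  v1: (1-0.943)·(3.96,2.65) + 0.943·(-0.15,2.56) = (0.0843,2.5651)
  v2: (1-0.943)·(0.3,2.38) + 0.943·(-1.61,2.53) = (-1.5011,2.5214)
  v3: (1-0.943)·(-3.09,1.69) + 0.943·(-2.93,2.15) = (-2.9391,2.1238)
  v4: (1-0.943)·(-0.01,-3.27) + 0.943·(-1.74,0.16) = (-1.6414,-0.0355)
  v5: (1-0.943)·(2.47,-1.79) + 0.943·(-1.05,1) = (-0.8494,0.8410)
Shoelace sum Σ(x_i·y_{i+1} − x_{i+1}·y_i):
  i=1: 0.0843·2.5214 − -1.5011·2.5651 = +4.0631 (running +4.0631)
  i=2: -1.5011·2.1238 − -2.9391·2.5214 = +4.2228 (running +8.2859)
  i=3: -2.9391·-0.0355 − -1.6414·2.1238 = +3.5903 (running +11.8762)
  i=4: -1.6414·0.8410 − -0.8494·-0.0355 = -1.4105 (running +10.4656)
  i=5: -0.8494·2.5651 − 0.0843·0.8410 = -2.2496 (running +8.2161)
Area = |Σ|/2 = |8.2161|/2 = 4.1080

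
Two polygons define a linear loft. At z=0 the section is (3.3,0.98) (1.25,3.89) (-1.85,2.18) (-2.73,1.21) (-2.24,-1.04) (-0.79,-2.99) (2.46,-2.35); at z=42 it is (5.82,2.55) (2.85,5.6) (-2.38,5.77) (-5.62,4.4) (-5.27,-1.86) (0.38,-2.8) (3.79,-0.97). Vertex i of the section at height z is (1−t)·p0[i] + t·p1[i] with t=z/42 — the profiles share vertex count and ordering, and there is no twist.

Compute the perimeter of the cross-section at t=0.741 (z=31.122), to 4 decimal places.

Cross-section at t=0.741: each vertex is (1-t)·p0[i] + t·p1[i].
  v1: (1-0.741)·(3.3,0.98) + 0.741·(5.82,2.55) = (5.1673,2.1434)
  v2: (1-0.741)·(1.25,3.89) + 0.741·(2.85,5.6) = (2.4356,5.1571)
  v3: (1-0.741)·(-1.85,2.18) + 0.741·(-2.38,5.77) = (-2.2427,4.8402)
  v4: (1-0.741)·(-2.73,1.21) + 0.741·(-5.62,4.4) = (-4.8715,3.5738)
  v5: (1-0.741)·(-2.24,-1.04) + 0.741·(-5.27,-1.86) = (-4.4852,-1.6476)
  v6: (1-0.741)·(-0.79,-2.99) + 0.741·(0.38,-2.8) = (0.0770,-2.8492)
  v7: (1-0.741)·(2.46,-2.35) + 0.741·(3.79,-0.97) = (3.4455,-1.3274)
Perimeter = Σ |v_{i+1} − v_i|:
  edge 1→2: √(-2.7317² + 3.0137²) = 4.0675 (running 4.0675)
  edge 2→3: √(-4.6783² + -0.3169²) = 4.6891 (running 8.7566)
  edge 3→4: √(-2.6288² + -1.2664²) = 2.9179 (running 11.6745)
  edge 4→5: √(0.3863² + -5.2214²) = 5.2357 (running 16.9102)
  edge 5→6: √(4.5622² + -1.2016²) = 4.7178 (running 21.6280)
  edge 6→7: √(3.3686² + 1.5218²) = 3.6964 (running 25.3243)
  edge 7→1: √(1.7218² + 3.4708²) = 3.8744 (running 29.1987)
Perimeter = 29.1987

Perimeter at t=0.741: 29.1987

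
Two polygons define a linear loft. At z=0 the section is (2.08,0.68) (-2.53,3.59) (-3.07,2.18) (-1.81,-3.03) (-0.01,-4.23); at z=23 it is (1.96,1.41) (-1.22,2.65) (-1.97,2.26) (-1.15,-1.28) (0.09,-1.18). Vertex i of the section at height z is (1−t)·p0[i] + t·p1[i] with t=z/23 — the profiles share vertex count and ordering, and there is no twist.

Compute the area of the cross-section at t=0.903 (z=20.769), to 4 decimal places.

Area at t=0.903: 10.2689

Cross-section at t=0.903: each vertex is (1-t)·p0[i] + t·p1[i].
  v1: (1-0.903)·(2.08,0.68) + 0.903·(1.96,1.41) = (1.9716,1.3392)
  v2: (1-0.903)·(-2.53,3.59) + 0.903·(-1.22,2.65) = (-1.3471,2.7412)
  v3: (1-0.903)·(-3.07,2.18) + 0.903·(-1.97,2.26) = (-2.0767,2.2522)
  v4: (1-0.903)·(-1.81,-3.03) + 0.903·(-1.15,-1.28) = (-1.2140,-1.4497)
  v5: (1-0.903)·(-0.01,-4.23) + 0.903·(0.09,-1.18) = (0.0803,-1.4758)
Shoelace sum Σ(x_i·y_{i+1} − x_{i+1}·y_i):
  i=1: 1.9716·2.7412 − -1.3471·1.3392 = +7.2086 (running +7.2086)
  i=2: -1.3471·2.2522 − -2.0767·2.7412 = +2.6587 (running +9.8673)
  i=3: -2.0767·-1.4497 − -1.2140·2.2522 = +5.7450 (running +15.6122)
  i=4: -1.2140·-1.4758 − 0.0803·-1.4497 = +1.9081 (running +17.5204)
  i=5: 0.0803·1.3392 − 1.9716·-1.4758 = +3.0174 (running +20.5378)
Area = |Σ|/2 = |20.5378|/2 = 10.2689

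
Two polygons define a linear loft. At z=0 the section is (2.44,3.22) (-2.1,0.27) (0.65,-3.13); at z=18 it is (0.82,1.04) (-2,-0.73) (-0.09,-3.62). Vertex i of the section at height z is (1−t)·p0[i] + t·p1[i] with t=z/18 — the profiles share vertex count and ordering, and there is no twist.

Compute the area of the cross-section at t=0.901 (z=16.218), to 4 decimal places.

Cross-section at t=0.901: each vertex is (1-t)·p0[i] + t·p1[i].
  v1: (1-0.901)·(2.44,3.22) + 0.901·(0.82,1.04) = (0.9804,1.2558)
  v2: (1-0.901)·(-2.1,0.27) + 0.901·(-2,-0.73) = (-2.0099,-0.6310)
  v3: (1-0.901)·(0.65,-3.13) + 0.901·(-0.09,-3.62) = (-0.0167,-3.5715)
Shoelace sum Σ(x_i·y_{i+1} − x_{i+1}·y_i):
  i=1: 0.9804·-0.6310 − -2.0099·1.2558 = +1.9055 (running +1.9055)
  i=2: -2.0099·-3.5715 − -0.0167·-0.6310 = +7.1678 (running +9.0732)
  i=3: -0.0167·1.2558 − 0.9804·-3.5715 = +3.4804 (running +12.5536)
Area = |Σ|/2 = |12.5536|/2 = 6.2768

Area at t=0.901: 6.2768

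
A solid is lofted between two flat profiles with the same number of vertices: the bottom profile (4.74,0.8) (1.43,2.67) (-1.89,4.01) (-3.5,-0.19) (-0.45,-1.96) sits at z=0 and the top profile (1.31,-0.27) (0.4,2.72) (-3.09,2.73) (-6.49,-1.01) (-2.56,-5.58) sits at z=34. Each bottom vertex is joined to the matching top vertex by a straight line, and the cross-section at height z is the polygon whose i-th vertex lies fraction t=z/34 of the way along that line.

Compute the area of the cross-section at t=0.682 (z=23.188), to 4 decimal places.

Cross-section at t=0.682: each vertex is (1-t)·p0[i] + t·p1[i].
  v1: (1-0.682)·(4.74,0.8) + 0.682·(1.31,-0.27) = (2.4007,0.0703)
  v2: (1-0.682)·(1.43,2.67) + 0.682·(0.4,2.72) = (0.7275,2.7041)
  v3: (1-0.682)·(-1.89,4.01) + 0.682·(-3.09,2.73) = (-2.7084,3.1370)
  v4: (1-0.682)·(-3.5,-0.19) + 0.682·(-6.49,-1.01) = (-5.5392,-0.7492)
  v5: (1-0.682)·(-0.45,-1.96) + 0.682·(-2.56,-5.58) = (-1.8890,-4.4288)
Shoelace sum Σ(x_i·y_{i+1} − x_{i+1}·y_i):
  i=1: 2.4007·2.7041 − 0.7275·0.0703 = +6.4407 (running +6.4407)
  i=2: 0.7275·3.1370 − -2.7084·2.7041 = +9.6061 (running +16.0468)
  i=3: -2.7084·-0.7492 − -5.5392·3.1370 = +19.4059 (running +35.4527)
  i=4: -5.5392·-4.4288 − -1.8890·-0.7492 = +23.1168 (running +58.5695)
  i=5: -1.8890·0.0703 − 2.4007·-4.4288 = +10.4998 (running +69.0693)
Area = |Σ|/2 = |69.0693|/2 = 34.5346

Area at t=0.682: 34.5346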